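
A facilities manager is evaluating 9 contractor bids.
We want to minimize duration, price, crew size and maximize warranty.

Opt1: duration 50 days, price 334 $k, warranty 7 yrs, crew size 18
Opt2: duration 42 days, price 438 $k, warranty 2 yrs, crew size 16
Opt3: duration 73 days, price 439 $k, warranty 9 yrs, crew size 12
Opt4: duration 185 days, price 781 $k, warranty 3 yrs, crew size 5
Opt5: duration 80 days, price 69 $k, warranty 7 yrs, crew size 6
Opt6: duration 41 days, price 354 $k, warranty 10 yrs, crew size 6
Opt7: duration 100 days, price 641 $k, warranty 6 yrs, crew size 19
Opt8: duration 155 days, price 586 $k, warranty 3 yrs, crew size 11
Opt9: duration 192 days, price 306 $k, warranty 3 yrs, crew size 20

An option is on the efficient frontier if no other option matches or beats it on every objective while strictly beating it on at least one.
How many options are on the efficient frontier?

4

Opt1: not dominated.
Opt2: dominated by Opt6 (duration 41≤42, price 354≤438, warranty 10≥2, crew size 6≤16).
Opt3: dominated by Opt6 (duration 41≤73, price 354≤439, warranty 10≥9, crew size 6≤12).
Opt4: not dominated (best crew size).
Opt5: not dominated (best price).
Opt6: not dominated (best duration).
Opt7: dominated by Opt1 (duration 50≤100, price 334≤641, warranty 7≥6, crew size 18≤19).
Opt8: dominated by Opt5 (duration 80≤155, price 69≤586, warranty 7≥3, crew size 6≤11).
Opt9: dominated by Opt5 (duration 80≤192, price 69≤306, warranty 7≥3, crew size 6≤20).
Pareto-optimal: Opt1, Opt4, Opt5, Opt6 → 4.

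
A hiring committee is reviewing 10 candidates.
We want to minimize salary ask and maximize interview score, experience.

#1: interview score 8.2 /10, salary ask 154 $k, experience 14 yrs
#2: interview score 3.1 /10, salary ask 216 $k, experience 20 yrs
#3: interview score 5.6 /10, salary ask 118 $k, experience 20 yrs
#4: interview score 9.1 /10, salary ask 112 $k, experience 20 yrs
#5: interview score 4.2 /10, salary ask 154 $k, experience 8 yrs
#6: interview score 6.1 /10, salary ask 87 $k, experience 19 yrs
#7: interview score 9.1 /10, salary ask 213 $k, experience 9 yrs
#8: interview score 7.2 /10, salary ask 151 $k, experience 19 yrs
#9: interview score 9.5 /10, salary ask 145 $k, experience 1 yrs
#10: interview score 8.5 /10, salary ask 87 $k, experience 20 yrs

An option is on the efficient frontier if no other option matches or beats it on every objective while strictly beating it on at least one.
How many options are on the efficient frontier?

#1: dominated by #4 (interview score 9.1≥8.2, salary ask 112≤154, experience 20≥14).
#2: dominated by #3 (interview score 5.6≥3.1, salary ask 118≤216, experience 20≥20).
#3: dominated by #4 (interview score 9.1≥5.6, salary ask 112≤118, experience 20≥20).
#4: not dominated.
#5: dominated by #1 (interview score 8.2≥4.2, salary ask 154≤154, experience 14≥8).
#6: dominated by #10 (interview score 8.5≥6.1, salary ask 87≤87, experience 20≥19).
#7: dominated by #4 (interview score 9.1≥9.1, salary ask 112≤213, experience 20≥9).
#8: dominated by #4 (interview score 9.1≥7.2, salary ask 112≤151, experience 20≥19).
#9: not dominated (best interview score).
#10: not dominated.
Pareto-optimal: #4, #9, #10 → 3.

3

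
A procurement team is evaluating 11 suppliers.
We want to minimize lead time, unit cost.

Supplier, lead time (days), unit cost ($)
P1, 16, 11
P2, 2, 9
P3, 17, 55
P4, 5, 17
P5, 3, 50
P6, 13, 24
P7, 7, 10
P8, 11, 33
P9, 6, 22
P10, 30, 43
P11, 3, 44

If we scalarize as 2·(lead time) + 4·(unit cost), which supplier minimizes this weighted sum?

P2

P1: 2·16 + 4·11 = 76
P2: 2·2 + 4·9 = 40
P3: 2·17 + 4·55 = 254
P4: 2·5 + 4·17 = 78
P5: 2·3 + 4·50 = 206
P6: 2·13 + 4·24 = 122
P7: 2·7 + 4·10 = 54
P8: 2·11 + 4·33 = 154
P9: 2·6 + 4·22 = 100
P10: 2·30 + 4·43 = 232
P11: 2·3 + 4·44 = 182
Lowest: P2 at 40.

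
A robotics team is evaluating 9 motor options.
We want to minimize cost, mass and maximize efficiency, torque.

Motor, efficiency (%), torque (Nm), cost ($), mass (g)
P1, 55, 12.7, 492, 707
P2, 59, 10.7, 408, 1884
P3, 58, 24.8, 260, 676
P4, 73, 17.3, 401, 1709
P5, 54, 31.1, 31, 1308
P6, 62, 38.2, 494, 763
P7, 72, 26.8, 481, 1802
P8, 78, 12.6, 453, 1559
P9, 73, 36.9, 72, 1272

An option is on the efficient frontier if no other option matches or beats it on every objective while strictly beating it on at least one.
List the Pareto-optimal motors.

P3, P5, P6, P8, P9

P1: dominated by P3 (efficiency 58≥55, torque 24.8≥12.7, cost 260≤492, mass 676≤707).
P2: dominated by P4 (efficiency 73≥59, torque 17.3≥10.7, cost 401≤408, mass 1709≤1884).
P3: not dominated (best mass).
P4: dominated by P9 (efficiency 73≥73, torque 36.9≥17.3, cost 72≤401, mass 1272≤1709).
P5: not dominated (best cost).
P6: not dominated (best torque).
P7: dominated by P9 (efficiency 73≥72, torque 36.9≥26.8, cost 72≤481, mass 1272≤1802).
P8: not dominated (best efficiency).
P9: not dominated.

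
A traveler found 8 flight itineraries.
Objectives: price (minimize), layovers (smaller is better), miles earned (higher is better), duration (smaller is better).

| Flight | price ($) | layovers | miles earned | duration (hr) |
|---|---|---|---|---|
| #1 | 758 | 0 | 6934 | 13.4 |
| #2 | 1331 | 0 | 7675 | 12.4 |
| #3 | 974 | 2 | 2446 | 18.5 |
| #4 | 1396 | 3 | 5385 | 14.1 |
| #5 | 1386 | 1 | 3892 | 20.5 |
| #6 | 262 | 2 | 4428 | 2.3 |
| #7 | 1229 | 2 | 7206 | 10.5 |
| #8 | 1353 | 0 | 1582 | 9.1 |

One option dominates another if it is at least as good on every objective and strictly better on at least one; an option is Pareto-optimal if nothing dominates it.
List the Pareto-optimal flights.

#1: not dominated.
#2: not dominated (best miles earned).
#3: dominated by #1 (price 758≤974, layovers 0≤2, miles earned 6934≥2446, duration 13.4≤18.5).
#4: dominated by #1 (price 758≤1396, layovers 0≤3, miles earned 6934≥5385, duration 13.4≤14.1).
#5: dominated by #1 (price 758≤1386, layovers 0≤1, miles earned 6934≥3892, duration 13.4≤20.5).
#6: not dominated (best price).
#7: not dominated.
#8: not dominated.

#1, #2, #6, #7, #8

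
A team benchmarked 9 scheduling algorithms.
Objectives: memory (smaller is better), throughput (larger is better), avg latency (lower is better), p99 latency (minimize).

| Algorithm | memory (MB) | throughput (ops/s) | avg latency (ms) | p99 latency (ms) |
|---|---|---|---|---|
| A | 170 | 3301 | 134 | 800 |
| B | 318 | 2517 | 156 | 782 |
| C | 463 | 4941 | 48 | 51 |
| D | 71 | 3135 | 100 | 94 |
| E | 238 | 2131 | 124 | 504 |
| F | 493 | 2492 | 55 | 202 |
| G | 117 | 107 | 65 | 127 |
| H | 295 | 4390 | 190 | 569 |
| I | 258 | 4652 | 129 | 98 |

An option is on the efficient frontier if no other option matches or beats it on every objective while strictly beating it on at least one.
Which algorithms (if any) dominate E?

D

D: memory 71≤238, throughput 3135≥2131, avg latency 100≤124, p99 latency 94≤504 — dominates E.
Others (A, B, C, F, G, H, I) are each worse than E on at least one objective.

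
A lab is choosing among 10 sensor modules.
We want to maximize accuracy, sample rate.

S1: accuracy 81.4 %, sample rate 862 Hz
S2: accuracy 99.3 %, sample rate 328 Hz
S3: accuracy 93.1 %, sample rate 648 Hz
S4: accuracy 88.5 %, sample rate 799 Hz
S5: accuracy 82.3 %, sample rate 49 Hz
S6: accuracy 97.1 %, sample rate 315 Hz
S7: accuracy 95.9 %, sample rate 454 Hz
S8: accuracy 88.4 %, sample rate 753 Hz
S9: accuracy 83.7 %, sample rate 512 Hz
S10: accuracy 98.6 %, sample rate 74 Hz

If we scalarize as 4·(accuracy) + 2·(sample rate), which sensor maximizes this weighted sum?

S1

S1: 4·81.4 + 2·862 = 2049.6
S2: 4·99.3 + 2·328 = 1053.2
S3: 4·93.1 + 2·648 = 1668.4
S4: 4·88.5 + 2·799 = 1952.0
S5: 4·82.3 + 2·49 = 427.2
S6: 4·97.1 + 2·315 = 1018.4
S7: 4·95.9 + 2·454 = 1291.6
S8: 4·88.4 + 2·753 = 1859.6
S9: 4·83.7 + 2·512 = 1358.8
S10: 4·98.6 + 2·74 = 542.4
Highest: S1 at 2049.6.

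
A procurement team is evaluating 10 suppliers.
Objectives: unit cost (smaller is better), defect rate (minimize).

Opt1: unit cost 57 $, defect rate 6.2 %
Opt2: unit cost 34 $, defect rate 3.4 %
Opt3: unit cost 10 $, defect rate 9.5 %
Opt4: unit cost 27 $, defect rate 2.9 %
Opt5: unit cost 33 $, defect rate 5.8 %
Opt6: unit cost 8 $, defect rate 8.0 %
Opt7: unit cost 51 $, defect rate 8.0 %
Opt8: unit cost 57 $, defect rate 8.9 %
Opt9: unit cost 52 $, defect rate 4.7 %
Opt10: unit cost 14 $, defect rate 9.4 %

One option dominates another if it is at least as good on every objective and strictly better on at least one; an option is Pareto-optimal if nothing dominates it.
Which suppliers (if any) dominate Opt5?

Opt4

Opt4: unit cost 27≤33, defect rate 2.9≤5.8 — dominates Opt5.
Others (Opt1, Opt2, Opt3, Opt6, Opt7, Opt8, Opt9, Opt10) are each worse than Opt5 on at least one objective.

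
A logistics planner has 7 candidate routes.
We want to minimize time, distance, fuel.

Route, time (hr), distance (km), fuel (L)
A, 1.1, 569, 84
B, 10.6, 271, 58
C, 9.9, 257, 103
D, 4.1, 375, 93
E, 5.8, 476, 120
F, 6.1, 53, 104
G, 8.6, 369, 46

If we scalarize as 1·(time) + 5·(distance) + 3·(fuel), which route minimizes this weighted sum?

A: 1·1.1 + 5·569 + 3·84 = 3098.1
B: 1·10.6 + 5·271 + 3·58 = 1539.6
C: 1·9.9 + 5·257 + 3·103 = 1603.9
D: 1·4.1 + 5·375 + 3·93 = 2158.1
E: 1·5.8 + 5·476 + 3·120 = 2745.8
F: 1·6.1 + 5·53 + 3·104 = 583.1
G: 1·8.6 + 5·369 + 3·46 = 1991.6
Lowest: F at 583.1.

F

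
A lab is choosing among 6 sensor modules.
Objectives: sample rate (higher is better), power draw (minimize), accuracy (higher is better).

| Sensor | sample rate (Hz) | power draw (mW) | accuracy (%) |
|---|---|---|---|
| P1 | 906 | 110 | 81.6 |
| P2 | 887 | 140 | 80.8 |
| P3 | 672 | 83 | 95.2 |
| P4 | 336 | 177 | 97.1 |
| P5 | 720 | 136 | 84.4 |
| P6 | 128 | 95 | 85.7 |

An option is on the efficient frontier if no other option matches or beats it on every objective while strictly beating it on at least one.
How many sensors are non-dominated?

4

P1: not dominated (best sample rate).
P2: dominated by P1 (sample rate 906≥887, power draw 110≤140, accuracy 81.6≥80.8).
P3: not dominated (best power draw).
P4: not dominated (best accuracy).
P5: not dominated.
P6: dominated by P3 (sample rate 672≥128, power draw 83≤95, accuracy 95.2≥85.7).
Pareto-optimal: P1, P3, P4, P5 → 4.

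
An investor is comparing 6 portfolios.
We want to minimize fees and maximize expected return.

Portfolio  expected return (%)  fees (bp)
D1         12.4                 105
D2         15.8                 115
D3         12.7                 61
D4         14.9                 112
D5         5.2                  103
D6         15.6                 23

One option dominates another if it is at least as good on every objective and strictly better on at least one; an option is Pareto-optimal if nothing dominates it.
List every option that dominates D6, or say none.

none

D1: worse on expected return (12.4 vs 15.6).
D2: worse on fees (115 vs 23).
D3: worse on expected return (12.7 vs 15.6).
D4: worse on expected return (14.9 vs 15.6).
D5: worse on expected return (5.2 vs 15.6).
No option dominates D6.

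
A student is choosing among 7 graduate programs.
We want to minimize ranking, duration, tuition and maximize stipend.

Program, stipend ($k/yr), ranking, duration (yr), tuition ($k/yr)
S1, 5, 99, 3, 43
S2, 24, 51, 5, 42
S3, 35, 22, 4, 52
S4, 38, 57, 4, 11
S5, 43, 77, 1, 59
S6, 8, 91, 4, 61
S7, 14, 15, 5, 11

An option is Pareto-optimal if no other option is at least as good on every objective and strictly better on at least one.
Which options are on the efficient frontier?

S1, S2, S3, S4, S5, S7

S1: not dominated.
S2: not dominated.
S3: not dominated.
S4: not dominated.
S5: not dominated (best stipend).
S6: dominated by S3 (stipend 35≥8, ranking 22≤91, duration 4≤4, tuition 52≤61).
S7: not dominated (best ranking).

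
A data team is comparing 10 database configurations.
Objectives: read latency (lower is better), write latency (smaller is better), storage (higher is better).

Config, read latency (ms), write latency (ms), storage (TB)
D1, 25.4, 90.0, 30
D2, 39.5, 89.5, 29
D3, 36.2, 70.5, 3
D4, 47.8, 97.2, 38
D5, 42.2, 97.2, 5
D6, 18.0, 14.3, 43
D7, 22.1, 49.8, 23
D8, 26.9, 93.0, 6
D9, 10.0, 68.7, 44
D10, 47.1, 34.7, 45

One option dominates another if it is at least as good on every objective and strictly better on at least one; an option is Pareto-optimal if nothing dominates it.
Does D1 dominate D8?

D1 vs D8: read latency 25.4≤26.9, write latency 90.0≤93.0, storage 30≥6 — D1 is at least as good on every objective with at least one strict improvement.

Yes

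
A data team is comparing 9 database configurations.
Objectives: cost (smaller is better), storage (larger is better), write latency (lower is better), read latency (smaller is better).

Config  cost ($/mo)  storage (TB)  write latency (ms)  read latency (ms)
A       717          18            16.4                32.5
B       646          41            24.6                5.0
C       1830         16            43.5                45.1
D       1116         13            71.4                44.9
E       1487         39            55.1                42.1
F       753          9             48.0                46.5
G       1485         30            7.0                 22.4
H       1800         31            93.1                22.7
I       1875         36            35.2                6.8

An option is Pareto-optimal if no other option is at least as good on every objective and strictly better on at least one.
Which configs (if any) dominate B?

none

A: worse on cost (717 vs 646).
C: worse on cost (1830 vs 646).
D: worse on cost (1116 vs 646).
E: worse on cost (1487 vs 646).
F: worse on cost (753 vs 646).
G: worse on cost (1485 vs 646).
H: worse on cost (1800 vs 646).
I: worse on cost (1875 vs 646).
No option dominates B.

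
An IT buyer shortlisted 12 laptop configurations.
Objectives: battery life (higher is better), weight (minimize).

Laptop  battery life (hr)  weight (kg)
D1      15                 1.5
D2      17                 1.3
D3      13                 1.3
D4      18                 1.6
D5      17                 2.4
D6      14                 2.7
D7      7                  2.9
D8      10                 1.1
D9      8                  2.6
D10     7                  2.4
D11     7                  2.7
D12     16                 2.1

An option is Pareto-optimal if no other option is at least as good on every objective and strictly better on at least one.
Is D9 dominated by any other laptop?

Yes

D1 vs D9: battery life 15≥8, weight 1.5≤2.6 — D1 is at least as good on every objective and strictly better on at least one, so D1 dominates D9.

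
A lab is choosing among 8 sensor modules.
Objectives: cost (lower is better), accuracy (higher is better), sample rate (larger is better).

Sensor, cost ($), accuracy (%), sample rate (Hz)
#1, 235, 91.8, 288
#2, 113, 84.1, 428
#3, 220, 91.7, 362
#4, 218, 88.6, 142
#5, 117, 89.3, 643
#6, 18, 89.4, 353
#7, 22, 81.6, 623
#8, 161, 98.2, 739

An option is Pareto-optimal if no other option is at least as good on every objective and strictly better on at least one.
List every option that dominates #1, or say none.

#8

#8: cost 161≤235, accuracy 98.2≥91.8, sample rate 739≥288 — dominates #1.
Others (#2, #3, #4, #5, #6, #7) are each worse than #1 on at least one objective.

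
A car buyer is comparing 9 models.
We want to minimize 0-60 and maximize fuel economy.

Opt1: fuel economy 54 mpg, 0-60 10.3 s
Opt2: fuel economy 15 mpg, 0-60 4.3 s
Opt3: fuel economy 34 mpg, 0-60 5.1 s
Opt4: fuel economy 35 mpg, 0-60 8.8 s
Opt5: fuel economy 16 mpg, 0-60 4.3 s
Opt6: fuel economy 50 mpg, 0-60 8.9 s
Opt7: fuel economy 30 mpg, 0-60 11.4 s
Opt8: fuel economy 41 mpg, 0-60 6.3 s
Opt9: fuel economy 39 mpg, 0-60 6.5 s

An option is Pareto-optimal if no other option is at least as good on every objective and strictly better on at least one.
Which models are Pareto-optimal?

Opt1: not dominated (best fuel economy).
Opt2: dominated by Opt5 (fuel economy 16≥15, 0-60 4.3≤4.3).
Opt3: not dominated.
Opt4: dominated by Opt8 (fuel economy 41≥35, 0-60 6.3≤8.8).
Opt5: not dominated.
Opt6: not dominated.
Opt7: dominated by Opt1 (fuel economy 54≥30, 0-60 10.3≤11.4).
Opt8: not dominated.
Opt9: dominated by Opt8 (fuel economy 41≥39, 0-60 6.3≤6.5).

Opt1, Opt3, Opt5, Opt6, Opt8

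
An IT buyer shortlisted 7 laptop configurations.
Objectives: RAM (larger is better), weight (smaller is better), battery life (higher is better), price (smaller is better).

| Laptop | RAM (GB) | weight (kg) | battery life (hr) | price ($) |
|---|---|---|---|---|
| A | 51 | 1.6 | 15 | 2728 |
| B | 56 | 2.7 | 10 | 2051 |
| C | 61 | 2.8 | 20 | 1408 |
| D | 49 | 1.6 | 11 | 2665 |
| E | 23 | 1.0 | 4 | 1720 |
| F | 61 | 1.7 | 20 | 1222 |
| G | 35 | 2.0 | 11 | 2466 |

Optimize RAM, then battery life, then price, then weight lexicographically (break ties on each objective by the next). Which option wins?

First maximize RAM: best is 61, kept {C, F}.
Then maximize battery life: best is 20, kept {C, F}.
Then minimize price: best is 1222, kept {F}.

F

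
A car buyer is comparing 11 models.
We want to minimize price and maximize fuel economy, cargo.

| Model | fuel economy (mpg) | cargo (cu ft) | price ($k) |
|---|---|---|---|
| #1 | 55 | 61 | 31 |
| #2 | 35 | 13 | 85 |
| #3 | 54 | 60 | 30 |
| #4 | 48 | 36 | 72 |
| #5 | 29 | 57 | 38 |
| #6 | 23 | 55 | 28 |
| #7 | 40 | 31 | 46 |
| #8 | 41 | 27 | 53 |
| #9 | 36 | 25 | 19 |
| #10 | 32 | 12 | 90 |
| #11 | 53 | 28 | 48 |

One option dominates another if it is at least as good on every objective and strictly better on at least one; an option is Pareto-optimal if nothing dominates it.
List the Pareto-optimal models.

#1, #3, #6, #9

#1: not dominated (best fuel economy).
#2: dominated by #1 (fuel economy 55≥35, cargo 61≥13, price 31≤85).
#3: not dominated.
#4: dominated by #1 (fuel economy 55≥48, cargo 61≥36, price 31≤72).
#5: dominated by #1 (fuel economy 55≥29, cargo 61≥57, price 31≤38).
#6: not dominated.
#7: dominated by #1 (fuel economy 55≥40, cargo 61≥31, price 31≤46).
#8: dominated by #1 (fuel economy 55≥41, cargo 61≥27, price 31≤53).
#9: not dominated (best price).
#10: dominated by #1 (fuel economy 55≥32, cargo 61≥12, price 31≤90).
#11: dominated by #1 (fuel economy 55≥53, cargo 61≥28, price 31≤48).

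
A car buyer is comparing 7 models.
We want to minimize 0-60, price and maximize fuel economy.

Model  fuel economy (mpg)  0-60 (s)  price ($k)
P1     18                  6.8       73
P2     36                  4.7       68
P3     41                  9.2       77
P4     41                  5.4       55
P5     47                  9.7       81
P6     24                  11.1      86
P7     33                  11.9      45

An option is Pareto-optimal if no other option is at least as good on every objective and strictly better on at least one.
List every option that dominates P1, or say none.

P2, P4

P2: fuel economy 36≥18, 0-60 4.7≤6.8, price 68≤73 — dominates P1.
P4: fuel economy 41≥18, 0-60 5.4≤6.8, price 55≤73 — dominates P1.
Others (P3, P5, P6, P7) are each worse than P1 on at least one objective.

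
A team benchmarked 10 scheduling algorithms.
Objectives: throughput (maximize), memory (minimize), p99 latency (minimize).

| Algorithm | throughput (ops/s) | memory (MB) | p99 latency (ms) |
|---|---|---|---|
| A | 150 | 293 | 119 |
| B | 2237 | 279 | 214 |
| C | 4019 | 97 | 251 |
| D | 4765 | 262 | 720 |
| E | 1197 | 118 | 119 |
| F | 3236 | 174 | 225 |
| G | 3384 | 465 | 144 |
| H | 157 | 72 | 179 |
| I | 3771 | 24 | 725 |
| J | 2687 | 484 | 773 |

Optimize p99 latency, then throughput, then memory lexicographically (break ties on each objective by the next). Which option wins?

E

First minimize p99 latency: best is 119, kept {A, E}.
Then maximize throughput: best is 1197, kept {E}.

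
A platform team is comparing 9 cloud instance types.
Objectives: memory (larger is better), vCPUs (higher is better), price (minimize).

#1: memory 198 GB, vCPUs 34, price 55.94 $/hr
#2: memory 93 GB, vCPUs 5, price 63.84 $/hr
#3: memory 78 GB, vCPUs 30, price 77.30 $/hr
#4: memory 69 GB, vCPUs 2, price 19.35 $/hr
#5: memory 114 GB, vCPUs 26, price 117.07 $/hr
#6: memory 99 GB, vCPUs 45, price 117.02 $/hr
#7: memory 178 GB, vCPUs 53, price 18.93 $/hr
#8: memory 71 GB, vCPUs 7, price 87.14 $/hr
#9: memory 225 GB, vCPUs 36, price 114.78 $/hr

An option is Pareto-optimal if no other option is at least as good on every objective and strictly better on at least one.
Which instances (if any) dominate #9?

none

#1: worse on memory (198 vs 225).
#2: worse on memory (93 vs 225).
#3: worse on memory (78 vs 225).
#4: worse on memory (69 vs 225).
#5: worse on memory (114 vs 225).
#6: worse on memory (99 vs 225).
#7: worse on memory (178 vs 225).
#8: worse on memory (71 vs 225).
No option dominates #9.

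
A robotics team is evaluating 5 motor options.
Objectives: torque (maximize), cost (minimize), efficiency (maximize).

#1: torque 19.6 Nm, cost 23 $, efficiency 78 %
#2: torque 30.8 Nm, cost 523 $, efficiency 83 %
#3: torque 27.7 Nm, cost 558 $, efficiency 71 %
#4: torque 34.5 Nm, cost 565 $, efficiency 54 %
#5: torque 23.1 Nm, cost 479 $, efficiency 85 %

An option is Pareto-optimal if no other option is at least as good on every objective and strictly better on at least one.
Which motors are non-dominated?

#1: not dominated (best cost).
#2: not dominated.
#3: dominated by #2 (torque 30.8≥27.7, cost 523≤558, efficiency 83≥71).
#4: not dominated (best torque).
#5: not dominated (best efficiency).

#1, #2, #4, #5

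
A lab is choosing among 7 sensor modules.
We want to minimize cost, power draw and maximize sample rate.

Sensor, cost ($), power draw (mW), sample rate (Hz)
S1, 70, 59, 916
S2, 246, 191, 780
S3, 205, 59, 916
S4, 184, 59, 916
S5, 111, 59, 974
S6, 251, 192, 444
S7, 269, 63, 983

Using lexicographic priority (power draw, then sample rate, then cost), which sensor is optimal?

First minimize power draw: best is 59, kept {S1, S3, S4, S5}.
Then maximize sample rate: best is 974, kept {S5}.

S5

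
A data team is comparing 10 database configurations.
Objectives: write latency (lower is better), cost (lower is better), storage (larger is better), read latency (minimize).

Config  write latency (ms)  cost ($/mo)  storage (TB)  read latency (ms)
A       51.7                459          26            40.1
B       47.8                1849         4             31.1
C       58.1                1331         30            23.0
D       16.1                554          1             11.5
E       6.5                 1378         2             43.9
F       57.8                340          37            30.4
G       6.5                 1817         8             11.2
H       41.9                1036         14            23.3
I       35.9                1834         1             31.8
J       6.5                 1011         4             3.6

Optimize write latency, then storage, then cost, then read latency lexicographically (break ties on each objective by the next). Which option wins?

First minimize write latency: best is 6.5, kept {E, G, J}.
Then maximize storage: best is 8, kept {G}.

G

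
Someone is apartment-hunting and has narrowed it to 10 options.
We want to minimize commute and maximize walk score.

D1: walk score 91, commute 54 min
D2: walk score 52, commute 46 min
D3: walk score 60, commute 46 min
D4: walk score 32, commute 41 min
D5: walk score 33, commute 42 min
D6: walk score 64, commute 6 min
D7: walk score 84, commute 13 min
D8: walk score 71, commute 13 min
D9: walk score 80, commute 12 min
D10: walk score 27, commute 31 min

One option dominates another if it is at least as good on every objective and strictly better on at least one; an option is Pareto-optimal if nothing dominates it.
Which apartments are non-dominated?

D1: not dominated (best walk score).
D2: dominated by D3 (walk score 60≥52, commute 46≤46).
D3: dominated by D6 (walk score 64≥60, commute 6≤46).
D4: dominated by D6 (walk score 64≥32, commute 6≤41).
D5: dominated by D6 (walk score 64≥33, commute 6≤42).
D6: not dominated (best commute).
D7: not dominated.
D8: dominated by D7 (walk score 84≥71, commute 13≤13).
D9: not dominated.
D10: dominated by D6 (walk score 64≥27, commute 6≤31).

D1, D6, D7, D9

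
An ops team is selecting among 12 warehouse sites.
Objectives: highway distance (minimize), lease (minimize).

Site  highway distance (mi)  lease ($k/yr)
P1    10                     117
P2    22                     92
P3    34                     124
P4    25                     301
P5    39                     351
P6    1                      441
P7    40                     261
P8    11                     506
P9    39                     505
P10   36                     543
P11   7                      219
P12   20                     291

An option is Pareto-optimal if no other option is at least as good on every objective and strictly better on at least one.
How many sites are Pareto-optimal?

P1: not dominated.
P2: not dominated (best lease).
P3: dominated by P1 (highway distance 10≤34, lease 117≤124).
P4: dominated by P1 (highway distance 10≤25, lease 117≤301).
P5: dominated by P1 (highway distance 10≤39, lease 117≤351).
P6: not dominated (best highway distance).
P7: dominated by P1 (highway distance 10≤40, lease 117≤261).
P8: dominated by P1 (highway distance 10≤11, lease 117≤506).
P9: dominated by P1 (highway distance 10≤39, lease 117≤505).
P10: dominated by P1 (highway distance 10≤36, lease 117≤543).
P11: not dominated.
P12: dominated by P1 (highway distance 10≤20, lease 117≤291).
Pareto-optimal: P1, P2, P6, P11 → 4.

4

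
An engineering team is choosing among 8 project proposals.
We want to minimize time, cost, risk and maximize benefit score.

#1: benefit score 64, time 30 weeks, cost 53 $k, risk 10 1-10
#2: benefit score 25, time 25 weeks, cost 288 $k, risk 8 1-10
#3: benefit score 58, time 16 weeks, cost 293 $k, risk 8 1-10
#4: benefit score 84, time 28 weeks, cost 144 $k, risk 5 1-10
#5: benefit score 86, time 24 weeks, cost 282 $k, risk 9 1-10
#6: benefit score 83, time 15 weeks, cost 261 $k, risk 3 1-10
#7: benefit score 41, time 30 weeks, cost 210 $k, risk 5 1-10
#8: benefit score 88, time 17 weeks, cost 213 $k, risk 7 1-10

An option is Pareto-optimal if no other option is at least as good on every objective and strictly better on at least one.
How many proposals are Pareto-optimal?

#1: not dominated (best cost).
#2: dominated by #6 (benefit score 83≥25, time 15≤25, cost 261≤288, risk 3≤8).
#3: dominated by #6 (benefit score 83≥58, time 15≤16, cost 261≤293, risk 3≤8).
#4: not dominated.
#5: dominated by #8 (benefit score 88≥86, time 17≤24, cost 213≤282, risk 7≤9).
#6: not dominated (best time).
#7: dominated by #4 (benefit score 84≥41, time 28≤30, cost 144≤210, risk 5≤5).
#8: not dominated (best benefit score).
Pareto-optimal: #1, #4, #6, #8 → 4.

4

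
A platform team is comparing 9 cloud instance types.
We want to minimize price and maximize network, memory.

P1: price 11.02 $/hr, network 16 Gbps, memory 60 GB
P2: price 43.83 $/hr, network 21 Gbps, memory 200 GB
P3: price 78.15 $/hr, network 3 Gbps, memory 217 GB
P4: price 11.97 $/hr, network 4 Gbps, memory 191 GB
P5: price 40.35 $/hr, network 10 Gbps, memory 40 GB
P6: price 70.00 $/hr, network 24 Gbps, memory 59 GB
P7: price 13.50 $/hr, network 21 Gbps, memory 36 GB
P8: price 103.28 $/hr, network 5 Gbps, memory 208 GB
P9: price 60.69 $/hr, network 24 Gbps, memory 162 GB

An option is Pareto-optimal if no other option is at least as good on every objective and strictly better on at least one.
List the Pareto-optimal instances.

P1: not dominated (best price).
P2: not dominated.
P3: not dominated (best memory).
P4: not dominated.
P5: dominated by P1 (price 11.02≤40.35, network 16≥10, memory 60≥40).
P6: dominated by P9 (price 60.69≤70.00, network 24≥24, memory 162≥59).
P7: not dominated.
P8: not dominated.
P9: not dominated.

P1, P2, P3, P4, P7, P8, P9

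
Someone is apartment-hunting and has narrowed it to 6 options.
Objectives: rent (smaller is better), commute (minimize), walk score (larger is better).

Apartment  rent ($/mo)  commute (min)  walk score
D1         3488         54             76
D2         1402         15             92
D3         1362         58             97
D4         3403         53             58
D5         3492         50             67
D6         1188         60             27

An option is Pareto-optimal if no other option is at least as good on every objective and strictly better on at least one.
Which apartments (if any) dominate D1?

D2: rent 1402≤3488, commute 15≤54, walk score 92≥76 — dominates D1.
Others (D3, D4, D5, D6) are each worse than D1 on at least one objective.

D2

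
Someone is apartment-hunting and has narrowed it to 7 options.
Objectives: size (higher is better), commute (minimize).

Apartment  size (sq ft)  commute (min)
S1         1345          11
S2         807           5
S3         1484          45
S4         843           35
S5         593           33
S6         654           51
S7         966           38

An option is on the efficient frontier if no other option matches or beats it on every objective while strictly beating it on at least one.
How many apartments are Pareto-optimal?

3

S1: not dominated.
S2: not dominated (best commute).
S3: not dominated (best size).
S4: dominated by S1 (size 1345≥843, commute 11≤35).
S5: dominated by S1 (size 1345≥593, commute 11≤33).
S6: dominated by S1 (size 1345≥654, commute 11≤51).
S7: dominated by S1 (size 1345≥966, commute 11≤38).
Pareto-optimal: S1, S2, S3 → 3.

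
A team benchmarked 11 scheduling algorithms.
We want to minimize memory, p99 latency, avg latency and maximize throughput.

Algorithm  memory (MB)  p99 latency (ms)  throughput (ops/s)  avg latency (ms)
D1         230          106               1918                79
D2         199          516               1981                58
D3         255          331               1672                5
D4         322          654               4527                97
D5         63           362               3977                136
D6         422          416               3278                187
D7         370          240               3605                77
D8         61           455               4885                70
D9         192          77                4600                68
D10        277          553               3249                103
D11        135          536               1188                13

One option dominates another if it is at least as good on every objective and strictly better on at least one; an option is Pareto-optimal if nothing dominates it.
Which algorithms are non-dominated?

D2, D3, D5, D8, D9, D11

D1: dominated by D9 (memory 192≤230, p99 latency 77≤106, throughput 4600≥1918, avg latency 68≤79).
D2: not dominated.
D3: not dominated (best avg latency).
D4: dominated by D8 (memory 61≤322, p99 latency 455≤654, throughput 4885≥4527, avg latency 70≤97).
D5: not dominated.
D6: dominated by D5 (memory 63≤422, p99 latency 362≤416, throughput 3977≥3278, avg latency 136≤187).
D7: dominated by D9 (memory 192≤370, p99 latency 77≤240, throughput 4600≥3605, avg latency 68≤77).
D8: not dominated (best memory).
D9: not dominated (best p99 latency).
D10: dominated by D8 (memory 61≤277, p99 latency 455≤553, throughput 4885≥3249, avg latency 70≤103).
D11: not dominated.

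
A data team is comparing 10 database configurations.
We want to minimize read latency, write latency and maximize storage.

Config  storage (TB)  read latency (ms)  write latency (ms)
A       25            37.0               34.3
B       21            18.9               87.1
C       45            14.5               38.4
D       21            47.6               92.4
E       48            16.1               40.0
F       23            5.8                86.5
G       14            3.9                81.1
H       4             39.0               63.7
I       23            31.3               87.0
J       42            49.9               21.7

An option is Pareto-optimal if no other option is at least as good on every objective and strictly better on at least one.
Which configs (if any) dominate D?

A: storage 25≥21, read latency 37.0≤47.6, write latency 34.3≤92.4 — dominates D.
B: storage 21≥21, read latency 18.9≤47.6, write latency 87.1≤92.4 — dominates D.
C: storage 45≥21, read latency 14.5≤47.6, write latency 38.4≤92.4 — dominates D.
E: storage 48≥21, read latency 16.1≤47.6, write latency 40.0≤92.4 — dominates D.
F: storage 23≥21, read latency 5.8≤47.6, write latency 86.5≤92.4 — dominates D.
I: storage 23≥21, read latency 31.3≤47.6, write latency 87.0≤92.4 — dominates D.
Others (G, H, J) are each worse than D on at least one objective.

A, B, C, E, F, I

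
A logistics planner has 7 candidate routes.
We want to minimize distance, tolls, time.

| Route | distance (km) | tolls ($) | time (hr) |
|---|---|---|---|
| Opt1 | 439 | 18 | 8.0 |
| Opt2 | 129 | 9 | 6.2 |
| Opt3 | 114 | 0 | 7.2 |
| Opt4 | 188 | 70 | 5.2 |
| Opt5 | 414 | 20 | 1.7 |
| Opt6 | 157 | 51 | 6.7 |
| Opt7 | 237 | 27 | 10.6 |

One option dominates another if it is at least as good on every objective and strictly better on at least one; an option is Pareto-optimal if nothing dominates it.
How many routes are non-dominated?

Opt1: dominated by Opt2 (distance 129≤439, tolls 9≤18, time 6.2≤8.0).
Opt2: not dominated.
Opt3: not dominated (best distance).
Opt4: not dominated.
Opt5: not dominated (best time).
Opt6: dominated by Opt2 (distance 129≤157, tolls 9≤51, time 6.2≤6.7).
Opt7: dominated by Opt2 (distance 129≤237, tolls 9≤27, time 6.2≤10.6).
Pareto-optimal: Opt2, Opt3, Opt4, Opt5 → 4.

4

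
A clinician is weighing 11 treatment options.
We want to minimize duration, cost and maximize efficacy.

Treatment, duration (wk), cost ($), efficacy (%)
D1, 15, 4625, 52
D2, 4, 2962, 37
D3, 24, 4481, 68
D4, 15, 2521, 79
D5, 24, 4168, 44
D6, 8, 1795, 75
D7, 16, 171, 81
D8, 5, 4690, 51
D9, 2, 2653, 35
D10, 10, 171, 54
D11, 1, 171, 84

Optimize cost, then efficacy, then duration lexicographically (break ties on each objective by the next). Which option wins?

First minimize cost: best is 171, kept {D7, D10, D11}.
Then maximize efficacy: best is 84, kept {D11}.

D11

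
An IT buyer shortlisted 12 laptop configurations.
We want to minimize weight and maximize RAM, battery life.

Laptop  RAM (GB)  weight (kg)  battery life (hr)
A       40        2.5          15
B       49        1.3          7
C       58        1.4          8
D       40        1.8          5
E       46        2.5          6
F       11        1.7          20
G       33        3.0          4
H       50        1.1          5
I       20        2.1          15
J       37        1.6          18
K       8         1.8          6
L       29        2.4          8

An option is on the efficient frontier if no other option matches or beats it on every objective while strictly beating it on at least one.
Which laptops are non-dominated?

A: not dominated.
B: not dominated.
C: not dominated (best RAM).
D: dominated by B (RAM 49≥40, weight 1.3≤1.8, battery life 7≥5).
E: dominated by B (RAM 49≥46, weight 1.3≤2.5, battery life 7≥6).
F: not dominated (best battery life).
G: dominated by A (RAM 40≥33, weight 2.5≤3.0, battery life 15≥4).
H: not dominated (best weight).
I: dominated by J (RAM 37≥20, weight 1.6≤2.1, battery life 18≥15).
J: not dominated.
K: dominated by B (RAM 49≥8, weight 1.3≤1.8, battery life 7≥6).
L: dominated by C (RAM 58≥29, weight 1.4≤2.4, battery life 8≥8).

A, B, C, F, H, J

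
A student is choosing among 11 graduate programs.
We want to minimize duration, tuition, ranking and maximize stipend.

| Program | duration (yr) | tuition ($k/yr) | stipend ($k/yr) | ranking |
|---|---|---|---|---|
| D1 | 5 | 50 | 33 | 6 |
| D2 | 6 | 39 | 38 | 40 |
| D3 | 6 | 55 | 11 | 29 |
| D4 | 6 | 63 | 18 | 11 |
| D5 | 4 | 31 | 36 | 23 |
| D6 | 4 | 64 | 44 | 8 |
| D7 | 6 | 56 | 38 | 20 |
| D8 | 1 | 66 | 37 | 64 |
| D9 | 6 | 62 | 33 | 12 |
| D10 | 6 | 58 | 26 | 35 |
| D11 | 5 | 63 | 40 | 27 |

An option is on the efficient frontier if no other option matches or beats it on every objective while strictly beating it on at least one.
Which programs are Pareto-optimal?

D1, D2, D5, D6, D7, D8, D11

D1: not dominated (best ranking).
D2: not dominated.
D3: dominated by D1 (duration 5≤6, tuition 50≤55, stipend 33≥11, ranking 6≤29).
D4: dominated by D1 (duration 5≤6, tuition 50≤63, stipend 33≥18, ranking 6≤11).
D5: not dominated (best tuition).
D6: not dominated (best stipend).
D7: not dominated.
D8: not dominated (best duration).
D9: dominated by D1 (duration 5≤6, tuition 50≤62, stipend 33≥33, ranking 6≤12).
D10: dominated by D1 (duration 5≤6, tuition 50≤58, stipend 33≥26, ranking 6≤35).
D11: not dominated.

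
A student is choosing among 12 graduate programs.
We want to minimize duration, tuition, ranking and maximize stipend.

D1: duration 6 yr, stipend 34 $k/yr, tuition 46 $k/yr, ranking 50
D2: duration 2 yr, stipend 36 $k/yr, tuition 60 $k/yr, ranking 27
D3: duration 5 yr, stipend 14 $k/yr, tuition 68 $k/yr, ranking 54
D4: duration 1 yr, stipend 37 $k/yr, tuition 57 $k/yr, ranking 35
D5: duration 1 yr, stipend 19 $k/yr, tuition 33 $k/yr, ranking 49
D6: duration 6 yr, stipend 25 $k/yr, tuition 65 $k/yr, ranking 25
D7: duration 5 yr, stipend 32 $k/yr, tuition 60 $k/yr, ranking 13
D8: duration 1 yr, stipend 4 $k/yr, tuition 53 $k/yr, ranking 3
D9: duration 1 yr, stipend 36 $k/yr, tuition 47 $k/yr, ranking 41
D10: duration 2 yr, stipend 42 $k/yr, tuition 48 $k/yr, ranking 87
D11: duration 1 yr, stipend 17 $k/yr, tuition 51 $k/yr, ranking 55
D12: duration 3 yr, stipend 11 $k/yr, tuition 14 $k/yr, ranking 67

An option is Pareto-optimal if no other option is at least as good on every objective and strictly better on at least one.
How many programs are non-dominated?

9

D1: not dominated.
D2: not dominated.
D3: dominated by D2 (duration 2≤5, stipend 36≥14, tuition 60≤68, ranking 27≤54).
D4: not dominated.
D5: not dominated.
D6: dominated by D7 (duration 5≤6, stipend 32≥25, tuition 60≤65, ranking 13≤25).
D7: not dominated.
D8: not dominated (best ranking).
D9: not dominated.
D10: not dominated (best stipend).
D11: dominated by D5 (duration 1≤1, stipend 19≥17, tuition 33≤51, ranking 49≤55).
D12: not dominated (best tuition).
Pareto-optimal: D1, D2, D4, D5, D7, D8, D9, D10, D12 → 9.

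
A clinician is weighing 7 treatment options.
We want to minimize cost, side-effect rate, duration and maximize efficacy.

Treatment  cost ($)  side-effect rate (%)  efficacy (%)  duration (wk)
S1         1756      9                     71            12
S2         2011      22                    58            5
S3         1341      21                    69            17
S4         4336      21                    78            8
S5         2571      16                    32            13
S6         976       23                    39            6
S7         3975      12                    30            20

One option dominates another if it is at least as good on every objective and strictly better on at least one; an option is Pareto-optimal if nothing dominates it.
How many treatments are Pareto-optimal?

5

S1: not dominated (best side-effect rate).
S2: not dominated (best duration).
S3: not dominated.
S4: not dominated (best efficacy).
S5: dominated by S1 (cost 1756≤2571, side-effect rate 9≤16, efficacy 71≥32, duration 12≤13).
S6: not dominated (best cost).
S7: dominated by S1 (cost 1756≤3975, side-effect rate 9≤12, efficacy 71≥30, duration 12≤20).
Pareto-optimal: S1, S2, S3, S4, S6 → 5.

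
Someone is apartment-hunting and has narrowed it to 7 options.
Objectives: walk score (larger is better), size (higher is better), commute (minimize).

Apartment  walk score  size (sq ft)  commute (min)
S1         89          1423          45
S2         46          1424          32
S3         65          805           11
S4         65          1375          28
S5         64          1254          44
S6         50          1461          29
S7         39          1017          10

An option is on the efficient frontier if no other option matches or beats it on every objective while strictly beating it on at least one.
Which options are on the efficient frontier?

S1: not dominated (best walk score).
S2: dominated by S6 (walk score 50≥46, size 1461≥1424, commute 29≤32).
S3: not dominated.
S4: not dominated.
S5: dominated by S4 (walk score 65≥64, size 1375≥1254, commute 28≤44).
S6: not dominated (best size).
S7: not dominated (best commute).

S1, S3, S4, S6, S7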